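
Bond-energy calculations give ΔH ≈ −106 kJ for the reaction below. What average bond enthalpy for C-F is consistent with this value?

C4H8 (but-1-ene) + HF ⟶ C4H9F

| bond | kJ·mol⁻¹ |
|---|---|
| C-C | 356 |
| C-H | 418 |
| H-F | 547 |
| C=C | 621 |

D(C-F) ≈ 500 kJ/mol

Let D be the C-F bond energy.
Σ(broken) = 2×356 + 8×418 + 1×621 + 1×547 = 5224
Σ(formed) = 3×356 + 1×D + 9×418 = 4830 + D
ΔH = Σ(broken) − Σ(formed) = (5224) − (4830 + D) = +394 − D
Setting this equal to −106 kJ gives D = 500 kJ/mol.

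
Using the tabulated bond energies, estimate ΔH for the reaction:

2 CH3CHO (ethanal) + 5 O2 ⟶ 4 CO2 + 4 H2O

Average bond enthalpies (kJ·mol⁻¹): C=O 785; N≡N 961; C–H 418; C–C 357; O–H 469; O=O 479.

ΔH ≈ −2009 kJ

Bonds broken (reactants):
  C–C: 2 × 357 = 714
  C–H: 8 × 418 = 3344
  C=O: 2 × 785 = 1570
  O=O: 5 × 479 = 2395
  Σ(broken) = 8023 kJ
Bonds formed (products):
  C=O: 8 × 785 = 6280
  O–H: 8 × 469 = 3752
  Σ(formed) = 10032 kJ
ΔH = Σ(broken) − Σ(formed) = 8023 − 10032 = −2009 kJ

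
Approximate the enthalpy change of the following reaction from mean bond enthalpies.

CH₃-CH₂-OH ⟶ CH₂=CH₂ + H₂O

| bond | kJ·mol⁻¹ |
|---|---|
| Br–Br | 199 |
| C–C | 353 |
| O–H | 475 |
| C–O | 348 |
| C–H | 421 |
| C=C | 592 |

Bonds broken (reactants):
  C–C: 1 × 353 = 353
  C–H: 5 × 421 = 2105
  C–O: 1 × 348 = 348
  O–H: 1 × 475 = 475
  Σ(broken) = 3281 kJ
Bonds formed (products):
  C–H: 4 × 421 = 1684
  C=C: 1 × 592 = 592
  O–H: 2 × 475 = 950
  Σ(formed) = 3226 kJ
ΔH = Σ(broken) − Σ(formed) = 3281 − 3226 = +55 kJ

ΔH ≈ +55 kJ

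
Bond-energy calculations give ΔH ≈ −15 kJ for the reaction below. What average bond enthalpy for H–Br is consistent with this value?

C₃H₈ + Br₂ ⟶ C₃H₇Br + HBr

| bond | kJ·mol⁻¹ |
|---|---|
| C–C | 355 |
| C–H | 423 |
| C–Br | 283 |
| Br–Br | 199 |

Let D be the H–Br bond energy.
Σ(broken) = 1×199 + 2×355 + 8×423 = 4293
Σ(formed) = 1×283 + 2×355 + 7×423 + 1×D = 3954 + D
ΔH = Σ(broken) − Σ(formed) = (4293) − (3954 + D) = +339 − D
Setting this equal to −15 kJ gives D = 354 kJ/mol.

D(H–Br) ≈ 354 kJ/mol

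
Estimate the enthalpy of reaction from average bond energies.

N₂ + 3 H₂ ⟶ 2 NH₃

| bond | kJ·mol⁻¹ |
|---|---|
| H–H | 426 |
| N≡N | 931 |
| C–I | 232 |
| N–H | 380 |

Bonds broken (reactants):
  H–H: 3 × 426 = 1278
  N≡N: 1 × 931 = 931
  Σ(broken) = 2209 kJ
Bonds formed (products):
  N–H: 6 × 380 = 2280
  Σ(formed) = 2280 kJ
ΔH = Σ(broken) − Σ(formed) = 2209 − 2280 = −71 kJ

ΔH ≈ −71 kJ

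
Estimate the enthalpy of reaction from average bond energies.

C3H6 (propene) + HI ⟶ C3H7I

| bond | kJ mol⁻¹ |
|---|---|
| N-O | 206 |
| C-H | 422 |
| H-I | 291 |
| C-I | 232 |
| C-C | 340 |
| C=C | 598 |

ΔH ≈ −105 kJ

Bonds broken (reactants):
  C-C: 1 × 340 = 340
  C-H: 6 × 422 = 2532
  C=C: 1 × 598 = 598
  H-I: 1 × 291 = 291
  Σ(broken) = 3761 kJ
Bonds formed (products):
  C-C: 2 × 340 = 680
  C-H: 7 × 422 = 2954
  C-I: 1 × 232 = 232
  Σ(formed) = 3866 kJ
ΔH = Σ(broken) − Σ(formed) = 3761 − 3866 = −105 kJ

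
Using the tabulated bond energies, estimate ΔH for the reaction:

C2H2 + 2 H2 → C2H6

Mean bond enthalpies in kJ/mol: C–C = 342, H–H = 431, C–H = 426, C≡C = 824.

ΔH ≈ −360 kJ

Bonds broken (reactants):
  C≡C: 1 × 824 = 824
  C–H: 2 × 426 = 852
  H–H: 2 × 431 = 862
  Σ(broken) = 2538 kJ
Bonds formed (products):
  C–C: 1 × 342 = 342
  C–H: 6 × 426 = 2556
  Σ(formed) = 2898 kJ
ΔH = Σ(broken) − Σ(formed) = 2538 − 2898 = −360 kJ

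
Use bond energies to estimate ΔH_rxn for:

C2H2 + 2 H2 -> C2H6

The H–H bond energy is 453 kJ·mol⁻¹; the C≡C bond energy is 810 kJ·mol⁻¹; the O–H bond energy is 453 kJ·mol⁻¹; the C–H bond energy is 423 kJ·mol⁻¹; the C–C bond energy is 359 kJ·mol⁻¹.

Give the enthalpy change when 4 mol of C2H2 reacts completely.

ΔH = −1340 kJ

Bonds broken (reactants):
  C≡C: 1 × 810 = 810
  C–H: 2 × 423 = 846
  H–H: 2 × 453 = 906
  Σ(broken) = 2562 kJ
Bonds formed (products):
  C–C: 1 × 359 = 359
  C–H: 6 × 423 = 2538
  Σ(formed) = 2897 kJ
ΔH = Σ(broken) − Σ(formed) = 2562 − 2897 = −335 kJ
For 4× the reaction as written: 4 × (−335) = −1340 kJ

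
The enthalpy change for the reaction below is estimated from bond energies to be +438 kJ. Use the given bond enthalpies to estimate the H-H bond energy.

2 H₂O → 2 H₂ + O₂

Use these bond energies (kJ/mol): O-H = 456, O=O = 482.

D(H-H) ≈ 452 kJ/mol

Let D be the H-H bond energy.
Σ(broken) = 4×456 = 1824
Σ(formed) = 2×D + 1×482 = 482 + 2D
ΔH = Σ(broken) − Σ(formed) = (1824) − (482 + 2D) = +1342 − 2D
Setting this equal to +438 kJ gives 2D = 904, so D = 452 kJ/mol.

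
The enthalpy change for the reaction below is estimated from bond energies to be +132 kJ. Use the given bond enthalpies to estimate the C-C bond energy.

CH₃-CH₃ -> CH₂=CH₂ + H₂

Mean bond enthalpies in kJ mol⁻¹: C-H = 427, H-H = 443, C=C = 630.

Let D be the C-C bond energy.
Σ(broken) = 1×D + 6×427 = 2562 + D
Σ(formed) = 4×427 + 1×630 + 1×443 = 2781
ΔH = Σ(broken) − Σ(formed) = (2562 + D) − (2781) = −219 + D
Setting this equal to +132 kJ gives D = 351 kJ/mol.

D(C-C) ≈ 351 kJ/mol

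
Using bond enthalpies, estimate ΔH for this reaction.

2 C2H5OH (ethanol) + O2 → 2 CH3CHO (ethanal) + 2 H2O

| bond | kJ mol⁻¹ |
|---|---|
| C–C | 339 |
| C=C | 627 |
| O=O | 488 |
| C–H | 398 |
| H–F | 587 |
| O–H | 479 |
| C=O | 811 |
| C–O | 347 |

Bonds broken (reactants):
  C–C: 2 × 339 = 678
  C–H: 10 × 398 = 3980
  C–O: 2 × 347 = 694
  O–H: 2 × 479 = 958
  O=O: 1 × 488 = 488
  Σ(broken) = 6798 kJ
Bonds formed (products):
  C–C: 2 × 339 = 678
  C–H: 8 × 398 = 3184
  C=O: 2 × 811 = 1622
  O–H: 4 × 479 = 1916
  Σ(formed) = 7400 kJ
ΔH = Σ(broken) − Σ(formed) = 6798 − 7400 = −602 kJ

ΔH ≈ −602 kJ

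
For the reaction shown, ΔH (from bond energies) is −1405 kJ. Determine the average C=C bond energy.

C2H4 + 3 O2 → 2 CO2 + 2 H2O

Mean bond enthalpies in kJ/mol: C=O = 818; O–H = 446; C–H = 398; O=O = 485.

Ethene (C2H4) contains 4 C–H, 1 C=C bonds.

D(C=C) ≈ 604 kJ/mol

Let D be the C=C bond energy.
Σ(broken) = 4×398 + 1×D + 3×485 = 3047 + D
Σ(formed) = 4×818 + 4×446 = 5056
ΔH = Σ(broken) − Σ(formed) = (3047 + D) − (5056) = −2009 + D
Setting this equal to −1405 kJ gives D = 604 kJ/mol.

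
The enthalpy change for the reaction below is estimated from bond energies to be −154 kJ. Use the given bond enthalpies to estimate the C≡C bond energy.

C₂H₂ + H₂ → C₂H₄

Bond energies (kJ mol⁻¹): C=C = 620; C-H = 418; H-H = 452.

Let D be the C≡C bond energy.
Σ(broken) = 1×D + 2×418 + 1×452 = 1288 + D
Σ(formed) = 4×418 + 1×620 = 2292
ΔH = Σ(broken) − Σ(formed) = (1288 + D) − (2292) = −1004 + D
Setting this equal to −154 kJ gives D = 850 kJ/mol.

D(C≡C) ≈ 850 kJ/mol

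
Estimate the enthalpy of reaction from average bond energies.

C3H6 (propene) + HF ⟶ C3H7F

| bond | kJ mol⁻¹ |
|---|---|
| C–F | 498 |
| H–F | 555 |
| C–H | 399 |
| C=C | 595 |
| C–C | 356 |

ΔH ≈ −103 kJ

Bonds broken (reactants):
  C–C: 1 × 356 = 356
  C–H: 6 × 399 = 2394
  C=C: 1 × 595 = 595
  H–F: 1 × 555 = 555
  Σ(broken) = 3900 kJ
Bonds formed (products):
  C–C: 2 × 356 = 712
  C–F: 1 × 498 = 498
  C–H: 7 × 399 = 2793
  Σ(formed) = 4003 kJ
ΔH = Σ(broken) − Σ(formed) = 3900 − 4003 = −103 kJ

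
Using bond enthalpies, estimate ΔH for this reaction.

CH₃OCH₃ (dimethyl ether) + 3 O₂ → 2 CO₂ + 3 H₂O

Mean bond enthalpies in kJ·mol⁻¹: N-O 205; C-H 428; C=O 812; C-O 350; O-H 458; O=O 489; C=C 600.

ΔH ≈ −1261 kJ

Bonds broken (reactants):
  C-H: 6 × 428 = 2568
  C-O: 2 × 350 = 700
  O=O: 3 × 489 = 1467
  Σ(broken) = 4735 kJ
Bonds formed (products):
  C=O: 4 × 812 = 3248
  O-H: 6 × 458 = 2748
  Σ(formed) = 5996 kJ
ΔH = Σ(broken) − Σ(formed) = 4735 − 5996 = −1261 kJ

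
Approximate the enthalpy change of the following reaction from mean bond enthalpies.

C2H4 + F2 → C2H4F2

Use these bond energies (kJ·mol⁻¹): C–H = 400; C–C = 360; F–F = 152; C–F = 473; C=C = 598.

Bonds broken (reactants):
  C–H: 4 × 400 = 1600
  C=C: 1 × 598 = 598
  F–F: 1 × 152 = 152
  Σ(broken) = 2350 kJ
Bonds formed (products):
  C–C: 1 × 360 = 360
  C–F: 2 × 473 = 946
  C–H: 4 × 400 = 1600
  Σ(formed) = 2906 kJ
ΔH = Σ(broken) − Σ(formed) = 2350 − 2906 = −556 kJ

ΔH ≈ −556 kJ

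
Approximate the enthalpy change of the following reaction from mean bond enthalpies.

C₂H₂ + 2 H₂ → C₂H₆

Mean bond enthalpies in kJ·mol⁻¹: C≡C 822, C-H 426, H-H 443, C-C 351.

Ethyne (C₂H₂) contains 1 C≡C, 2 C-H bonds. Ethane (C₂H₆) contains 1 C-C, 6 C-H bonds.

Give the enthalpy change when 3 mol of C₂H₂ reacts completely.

Bonds broken (reactants):
  C≡C: 1 × 822 = 822
  C-H: 2 × 426 = 852
  H-H: 2 × 443 = 886
  Σ(broken) = 2560 kJ
Bonds formed (products):
  C-C: 1 × 351 = 351
  C-H: 6 × 426 = 2556
  Σ(formed) = 2907 kJ
ΔH = Σ(broken) − Σ(formed) = 2560 − 2907 = −347 kJ
For 3× the reaction as written: 3 × (−347) = −1041 kJ

ΔH = −1041 kJ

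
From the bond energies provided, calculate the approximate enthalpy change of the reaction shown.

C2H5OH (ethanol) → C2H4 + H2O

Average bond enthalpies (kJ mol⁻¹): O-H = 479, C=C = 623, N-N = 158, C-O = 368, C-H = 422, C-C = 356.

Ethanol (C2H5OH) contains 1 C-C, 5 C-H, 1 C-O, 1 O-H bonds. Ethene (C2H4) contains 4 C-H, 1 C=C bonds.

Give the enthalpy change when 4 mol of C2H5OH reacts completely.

ΔH = +176 kJ

Bonds broken (reactants):
  C-C: 1 × 356 = 356
  C-H: 5 × 422 = 2110
  C-O: 1 × 368 = 368
  O-H: 1 × 479 = 479
  Σ(broken) = 3313 kJ
Bonds formed (products):
  C-H: 4 × 422 = 1688
  C=C: 1 × 623 = 623
  O-H: 2 × 479 = 958
  Σ(formed) = 3269 kJ
ΔH = Σ(broken) − Σ(formed) = 3313 − 3269 = +44 kJ
For 4× the reaction as written: 4 × (+44) = +176 kJ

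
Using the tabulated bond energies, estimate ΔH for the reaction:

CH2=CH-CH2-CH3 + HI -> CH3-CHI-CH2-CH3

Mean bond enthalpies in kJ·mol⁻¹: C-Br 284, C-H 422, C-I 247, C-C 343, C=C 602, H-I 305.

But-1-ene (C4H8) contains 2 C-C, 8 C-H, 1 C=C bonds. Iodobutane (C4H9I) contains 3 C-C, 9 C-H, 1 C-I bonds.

ΔH ≈ −105 kJ

Bonds broken (reactants):
  C-C: 2 × 343 = 686
  C-H: 8 × 422 = 3376
  C=C: 1 × 602 = 602
  H-I: 1 × 305 = 305
  Σ(broken) = 4969 kJ
Bonds formed (products):
  C-C: 3 × 343 = 1029
  C-H: 9 × 422 = 3798
  C-I: 1 × 247 = 247
  Σ(formed) = 5074 kJ
ΔH = Σ(broken) − Σ(formed) = 4969 − 5074 = −105 kJ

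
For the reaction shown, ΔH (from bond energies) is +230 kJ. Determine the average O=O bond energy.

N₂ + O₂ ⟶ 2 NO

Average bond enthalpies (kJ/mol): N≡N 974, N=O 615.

Let D be the O=O bond energy.
Σ(broken) = 1×974 + 1×D = 974 + D
Σ(formed) = 2×615 = 1230
ΔH = Σ(broken) − Σ(formed) = (974 + D) − (1230) = −256 + D
Setting this equal to +230 kJ gives D = 486 kJ/mol.

D(O=O) ≈ 486 kJ/mol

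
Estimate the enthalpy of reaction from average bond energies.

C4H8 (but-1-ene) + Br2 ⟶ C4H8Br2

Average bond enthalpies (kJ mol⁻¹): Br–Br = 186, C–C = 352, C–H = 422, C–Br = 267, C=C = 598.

Bonds broken (reactants):
  Br–Br: 1 × 186 = 186
  C–C: 2 × 352 = 704
  C–H: 8 × 422 = 3376
  C=C: 1 × 598 = 598
  Σ(broken) = 4864 kJ
Bonds formed (products):
  C–Br: 2 × 267 = 534
  C–C: 3 × 352 = 1056
  C–H: 8 × 422 = 3376
  Σ(formed) = 4966 kJ
ΔH = Σ(broken) − Σ(formed) = 4864 − 4966 = −102 kJ

ΔH ≈ −102 kJ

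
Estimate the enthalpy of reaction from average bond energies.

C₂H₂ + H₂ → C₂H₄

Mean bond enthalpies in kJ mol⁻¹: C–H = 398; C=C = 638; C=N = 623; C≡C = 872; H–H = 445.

ΔH ≈ −117 kJ

Bonds broken (reactants):
  C≡C: 1 × 872 = 872
  C–H: 2 × 398 = 796
  H–H: 1 × 445 = 445
  Σ(broken) = 2113 kJ
Bonds formed (products):
  C–H: 4 × 398 = 1592
  C=C: 1 × 638 = 638
  Σ(formed) = 2230 kJ
ΔH = Σ(broken) − Σ(formed) = 2113 − 2230 = −117 kJ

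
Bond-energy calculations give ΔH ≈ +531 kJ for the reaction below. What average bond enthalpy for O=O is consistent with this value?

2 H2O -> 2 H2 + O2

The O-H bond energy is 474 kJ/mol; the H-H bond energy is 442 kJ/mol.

Let D be the O=O bond energy.
Σ(broken) = 4×474 = 1896
Σ(formed) = 2×442 + 1×D = 884 + D
ΔH = Σ(broken) − Σ(formed) = (1896) − (884 + D) = +1012 − D
Setting this equal to +531 kJ gives D = 481 kJ/mol.

D(O=O) ≈ 481 kJ/mol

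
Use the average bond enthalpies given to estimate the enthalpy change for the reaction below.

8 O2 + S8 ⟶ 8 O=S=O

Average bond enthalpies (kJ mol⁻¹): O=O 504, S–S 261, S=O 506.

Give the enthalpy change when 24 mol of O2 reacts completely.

ΔH = −5928 kJ

Bonds broken (reactants):
  O=O: 8 × 504 = 4032
  S–S: 8 × 261 = 2088
  Σ(broken) = 6120 kJ
Bonds formed (products):
  S=O: 16 × 506 = 8096
  Σ(formed) = 8096 kJ
ΔH = Σ(broken) − Σ(formed) = 6120 − 8096 = −1976 kJ
For 3× the reaction as written: 3 × (−1976) = −5928 kJ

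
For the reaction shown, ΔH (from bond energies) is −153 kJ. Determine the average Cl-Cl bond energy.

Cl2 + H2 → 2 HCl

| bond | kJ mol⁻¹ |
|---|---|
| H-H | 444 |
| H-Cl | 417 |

D(Cl-Cl) ≈ 237 kJ/mol

Let D be the Cl-Cl bond energy.
Σ(broken) = 1×D + 1×444 = 444 + D
Σ(formed) = 2×417 = 834
ΔH = Σ(broken) − Σ(formed) = (444 + D) − (834) = −390 + D
Setting this equal to −153 kJ gives D = 237 kJ/mol.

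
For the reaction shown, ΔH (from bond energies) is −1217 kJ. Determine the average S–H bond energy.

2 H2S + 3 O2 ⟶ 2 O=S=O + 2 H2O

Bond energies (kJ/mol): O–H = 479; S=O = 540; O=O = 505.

D(S–H) ≈ 336 kJ/mol

Let D be the S–H bond energy.
Σ(broken) = 3×505 + 4×D = 1515 + 4D
Σ(formed) = 4×479 + 4×540 = 4076
ΔH = Σ(broken) − Σ(formed) = (1515 + 4D) − (4076) = −2561 + 4D
Setting this equal to −1217 kJ gives 4D = 1344, so D = 336 kJ/mol.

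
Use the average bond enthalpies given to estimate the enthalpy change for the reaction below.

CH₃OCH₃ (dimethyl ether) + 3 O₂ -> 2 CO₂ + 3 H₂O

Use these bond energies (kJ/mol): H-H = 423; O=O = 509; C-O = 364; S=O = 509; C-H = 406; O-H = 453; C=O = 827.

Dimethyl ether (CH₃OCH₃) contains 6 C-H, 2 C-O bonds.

ΔH ≈ −1335 kJ

Bonds broken (reactants):
  C-H: 6 × 406 = 2436
  C-O: 2 × 364 = 728
  O=O: 3 × 509 = 1527
  Σ(broken) = 4691 kJ
Bonds formed (products):
  C=O: 4 × 827 = 3308
  O-H: 6 × 453 = 2718
  Σ(formed) = 6026 kJ
ΔH = Σ(broken) − Σ(formed) = 4691 − 6026 = −1335 kJ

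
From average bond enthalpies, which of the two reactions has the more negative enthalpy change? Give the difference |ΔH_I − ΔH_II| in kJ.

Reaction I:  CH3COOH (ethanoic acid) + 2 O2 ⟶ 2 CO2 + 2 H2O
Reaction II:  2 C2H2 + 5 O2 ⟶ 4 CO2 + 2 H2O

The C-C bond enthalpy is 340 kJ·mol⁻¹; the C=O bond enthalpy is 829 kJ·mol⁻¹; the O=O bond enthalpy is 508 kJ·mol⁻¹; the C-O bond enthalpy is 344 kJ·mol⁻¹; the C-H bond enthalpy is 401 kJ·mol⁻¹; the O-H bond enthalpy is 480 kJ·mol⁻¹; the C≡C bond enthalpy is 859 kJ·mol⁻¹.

Reaction I:
  Bonds broken (reactants):
    C-C: 1 × 340 = 340
    C-H: 3 × 401 = 1203
    C-O: 1 × 344 = 344
    C=O: 1 × 829 = 829
    O-H: 1 × 480 = 480
    O=O: 2 × 508 = 1016
    Σ(broken) = 4212 kJ
  Bonds formed (products):
    C=O: 4 × 829 = 3316
    O-H: 4 × 480 = 1920
    Σ(formed) = 5236 kJ
  ΔH_I = 4212 − 5236 = −1024 kJ
Reaction II:
  Bonds broken (reactants):
    C≡C: 2 × 859 = 1718
    C-H: 4 × 401 = 1604
    O=O: 5 × 508 = 2540
    Σ(broken) = 5862 kJ
  Bonds formed (products):
    C=O: 8 × 829 = 6632
    O-H: 4 × 480 = 1920
    Σ(formed) = 8552 kJ
  ΔH_II = 5862 − 8552 = −2690 kJ
ΔH_I − ΔH_II = +1666 kJ, so reaction II has the more negative ΔH; |ΔH_I − ΔH_II| = 1666 kJ.

Reaction II, by 1666 kJ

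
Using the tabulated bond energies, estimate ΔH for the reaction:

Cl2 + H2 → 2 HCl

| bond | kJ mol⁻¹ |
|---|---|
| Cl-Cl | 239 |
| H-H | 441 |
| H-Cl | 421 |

Bonds broken (reactants):
  Cl-Cl: 1 × 239 = 239
  H-H: 1 × 441 = 441
  Σ(broken) = 680 kJ
Bonds formed (products):
  H-Cl: 2 × 421 = 842
  Σ(formed) = 842 kJ
ΔH = Σ(broken) − Σ(formed) = 680 − 842 = −162 kJ

ΔH ≈ −162 kJ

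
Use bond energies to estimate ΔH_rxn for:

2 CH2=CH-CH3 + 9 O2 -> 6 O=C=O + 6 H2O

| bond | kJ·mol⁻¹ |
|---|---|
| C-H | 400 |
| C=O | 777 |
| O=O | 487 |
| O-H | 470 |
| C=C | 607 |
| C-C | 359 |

ΔH ≈ −3849 kJ

Bonds broken (reactants):
  C-C: 2 × 359 = 718
  C-H: 12 × 400 = 4800
  C=C: 2 × 607 = 1214
  O=O: 9 × 487 = 4383
  Σ(broken) = 11115 kJ
Bonds formed (products):
  C=O: 12 × 777 = 9324
  O-H: 12 × 470 = 5640
  Σ(formed) = 14964 kJ
ΔH = Σ(broken) − Σ(formed) = 11115 − 14964 = −3849 kJ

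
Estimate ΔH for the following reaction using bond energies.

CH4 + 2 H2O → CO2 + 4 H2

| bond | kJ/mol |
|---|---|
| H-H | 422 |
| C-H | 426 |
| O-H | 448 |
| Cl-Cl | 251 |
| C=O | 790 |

ΔH ≈ +228 kJ

Bonds broken (reactants):
  C-H: 4 × 426 = 1704
  O-H: 4 × 448 = 1792
  Σ(broken) = 3496 kJ
Bonds formed (products):
  C=O: 2 × 790 = 1580
  H-H: 4 × 422 = 1688
  Σ(formed) = 3268 kJ
ΔH = Σ(broken) − Σ(formed) = 3496 − 3268 = +228 kJ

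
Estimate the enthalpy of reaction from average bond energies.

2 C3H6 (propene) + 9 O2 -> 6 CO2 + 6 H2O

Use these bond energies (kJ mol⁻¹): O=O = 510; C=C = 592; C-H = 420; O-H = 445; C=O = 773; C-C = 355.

Bonds broken (reactants):
  C-C: 2 × 355 = 710
  C-H: 12 × 420 = 5040
  C=C: 2 × 592 = 1184
  O=O: 9 × 510 = 4590
  Σ(broken) = 11524 kJ
Bonds formed (products):
  C=O: 12 × 773 = 9276
  O-H: 12 × 445 = 5340
  Σ(formed) = 14616 kJ
ΔH = Σ(broken) − Σ(formed) = 11524 − 14616 = −3092 kJ

ΔH ≈ −3092 kJ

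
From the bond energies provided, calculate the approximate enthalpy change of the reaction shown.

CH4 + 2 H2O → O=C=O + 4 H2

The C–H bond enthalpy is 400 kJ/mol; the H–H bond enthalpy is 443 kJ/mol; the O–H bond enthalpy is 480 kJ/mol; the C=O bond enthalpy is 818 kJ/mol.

Bonds broken (reactants):
  C–H: 4 × 400 = 1600
  O–H: 4 × 480 = 1920
  Σ(broken) = 3520 kJ
Bonds formed (products):
  C=O: 2 × 818 = 1636
  H–H: 4 × 443 = 1772
  Σ(formed) = 3408 kJ
ΔH = Σ(broken) − Σ(formed) = 3520 − 3408 = +112 kJ

ΔH ≈ +112 kJ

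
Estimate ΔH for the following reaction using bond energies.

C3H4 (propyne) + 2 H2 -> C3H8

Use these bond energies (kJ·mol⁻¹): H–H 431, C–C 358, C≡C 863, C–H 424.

ΔH ≈ −329 kJ

Bonds broken (reactants):
  C≡C: 1 × 863 = 863
  C–C: 1 × 358 = 358
  C–H: 4 × 424 = 1696
  H–H: 2 × 431 = 862
  Σ(broken) = 3779 kJ
Bonds formed (products):
  C–C: 2 × 358 = 716
  C–H: 8 × 424 = 3392
  Σ(formed) = 4108 kJ
ΔH = Σ(broken) − Σ(formed) = 3779 − 4108 = −329 kJ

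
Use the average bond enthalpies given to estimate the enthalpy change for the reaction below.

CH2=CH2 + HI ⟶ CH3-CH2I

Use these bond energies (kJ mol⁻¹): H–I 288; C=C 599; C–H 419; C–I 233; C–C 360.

ΔH ≈ −125 kJ

Bonds broken (reactants):
  C–H: 4 × 419 = 1676
  C=C: 1 × 599 = 599
  H–I: 1 × 288 = 288
  Σ(broken) = 2563 kJ
Bonds formed (products):
  C–C: 1 × 360 = 360
  C–H: 5 × 419 = 2095
  C–I: 1 × 233 = 233
  Σ(formed) = 2688 kJ
ΔH = Σ(broken) − Σ(formed) = 2563 − 2688 = −125 kJ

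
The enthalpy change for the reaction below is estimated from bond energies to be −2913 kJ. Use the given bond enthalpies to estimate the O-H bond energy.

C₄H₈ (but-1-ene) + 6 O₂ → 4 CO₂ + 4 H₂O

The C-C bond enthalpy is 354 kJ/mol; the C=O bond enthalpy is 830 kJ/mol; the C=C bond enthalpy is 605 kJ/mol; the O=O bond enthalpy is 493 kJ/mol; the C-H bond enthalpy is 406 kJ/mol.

Let D be the O-H bond energy.
Σ(broken) = 2×354 + 8×406 + 1×605 + 6×493 = 7519
Σ(formed) = 8×830 + 8×D = 6640 + 8D
ΔH = Σ(broken) − Σ(formed) = (7519) − (6640 + 8D) = +879 − 8D
Setting this equal to −2913 kJ gives 8D = 3792, so D = 474 kJ/mol.

D(O-H) ≈ 474 kJ/mol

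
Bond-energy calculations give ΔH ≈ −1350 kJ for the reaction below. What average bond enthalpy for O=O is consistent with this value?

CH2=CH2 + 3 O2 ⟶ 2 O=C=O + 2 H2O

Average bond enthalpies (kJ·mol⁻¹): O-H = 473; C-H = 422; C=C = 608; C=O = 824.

Let D be the O=O bond energy.
Σ(broken) = 4×422 + 1×608 + 3×D = 2296 + 3D
Σ(formed) = 4×824 + 4×473 = 5188
ΔH = Σ(broken) − Σ(formed) = (2296 + 3D) − (5188) = −2892 + 3D
Setting this equal to −1350 kJ gives 3D = 1542, so D = 514 kJ/mol.

D(O=O) ≈ 514 kJ/mol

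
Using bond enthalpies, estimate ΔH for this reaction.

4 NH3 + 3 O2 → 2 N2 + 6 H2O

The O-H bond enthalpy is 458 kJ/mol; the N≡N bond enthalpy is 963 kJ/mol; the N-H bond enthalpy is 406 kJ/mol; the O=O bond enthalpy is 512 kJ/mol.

ΔH ≈ −1014 kJ

Bonds broken (reactants):
  N-H: 12 × 406 = 4872
  O=O: 3 × 512 = 1536
  Σ(broken) = 6408 kJ
Bonds formed (products):
  N≡N: 2 × 963 = 1926
  O-H: 12 × 458 = 5496
  Σ(formed) = 7422 kJ
ΔH = Σ(broken) − Σ(formed) = 6408 − 7422 = −1014 kJ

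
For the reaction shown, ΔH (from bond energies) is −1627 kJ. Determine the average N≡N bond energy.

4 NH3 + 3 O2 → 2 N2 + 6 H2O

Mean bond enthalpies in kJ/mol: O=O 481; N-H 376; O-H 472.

Let D be the N≡N bond energy.
Σ(broken) = 12×376 + 3×481 = 5955
Σ(formed) = 2×D + 12×472 = 5664 + 2D
ΔH = Σ(broken) − Σ(formed) = (5955) − (5664 + 2D) = +291 − 2D
Setting this equal to −1627 kJ gives 2D = 1918, so D = 959 kJ/mol.

D(N≡N) ≈ 959 kJ/mol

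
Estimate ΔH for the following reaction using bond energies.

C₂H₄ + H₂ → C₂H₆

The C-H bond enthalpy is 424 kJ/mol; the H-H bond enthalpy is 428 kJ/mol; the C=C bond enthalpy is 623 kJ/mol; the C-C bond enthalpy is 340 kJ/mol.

ΔH ≈ −137 kJ

Bonds broken (reactants):
  C-H: 4 × 424 = 1696
  C=C: 1 × 623 = 623
  H-H: 1 × 428 = 428
  Σ(broken) = 2747 kJ
Bonds formed (products):
  C-C: 1 × 340 = 340
  C-H: 6 × 424 = 2544
  Σ(formed) = 2884 kJ
ΔH = Σ(broken) − Σ(formed) = 2747 − 2884 = −137 kJ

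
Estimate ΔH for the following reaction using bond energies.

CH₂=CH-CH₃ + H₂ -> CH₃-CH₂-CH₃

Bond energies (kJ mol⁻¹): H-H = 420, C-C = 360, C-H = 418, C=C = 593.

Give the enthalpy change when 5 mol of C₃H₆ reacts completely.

ΔH = −915 kJ

Bonds broken (reactants):
  C-C: 1 × 360 = 360
  C-H: 6 × 418 = 2508
  C=C: 1 × 593 = 593
  H-H: 1 × 420 = 420
  Σ(broken) = 3881 kJ
Bonds formed (products):
  C-C: 2 × 360 = 720
  C-H: 8 × 418 = 3344
  Σ(formed) = 4064 kJ
ΔH = Σ(broken) − Σ(formed) = 3881 − 4064 = −183 kJ
For 5× the reaction as written: 5 × (−183) = −915 kJ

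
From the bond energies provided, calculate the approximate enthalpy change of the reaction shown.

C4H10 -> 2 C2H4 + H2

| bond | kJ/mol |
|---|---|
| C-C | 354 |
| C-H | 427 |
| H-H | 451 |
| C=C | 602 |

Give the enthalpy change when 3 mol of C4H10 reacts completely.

ΔH = +783 kJ

Bonds broken (reactants):
  C-C: 3 × 354 = 1062
  C-H: 10 × 427 = 4270
  Σ(broken) = 5332 kJ
Bonds formed (products):
  C-H: 8 × 427 = 3416
  C=C: 2 × 602 = 1204
  H-H: 1 × 451 = 451
  Σ(formed) = 5071 kJ
ΔH = Σ(broken) − Σ(formed) = 5332 − 5071 = +261 kJ
For 3× the reaction as written: 3 × (+261) = +783 kJ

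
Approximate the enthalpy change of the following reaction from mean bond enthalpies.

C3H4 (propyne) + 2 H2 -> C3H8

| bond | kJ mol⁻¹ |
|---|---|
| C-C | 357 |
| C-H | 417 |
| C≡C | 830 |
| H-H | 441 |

ΔH ≈ −313 kJ

Bonds broken (reactants):
  C≡C: 1 × 830 = 830
  C-C: 1 × 357 = 357
  C-H: 4 × 417 = 1668
  H-H: 2 × 441 = 882
  Σ(broken) = 3737 kJ
Bonds formed (products):
  C-C: 2 × 357 = 714
  C-H: 8 × 417 = 3336
  Σ(formed) = 4050 kJ
ΔH = Σ(broken) − Σ(formed) = 3737 − 4050 = −313 kJ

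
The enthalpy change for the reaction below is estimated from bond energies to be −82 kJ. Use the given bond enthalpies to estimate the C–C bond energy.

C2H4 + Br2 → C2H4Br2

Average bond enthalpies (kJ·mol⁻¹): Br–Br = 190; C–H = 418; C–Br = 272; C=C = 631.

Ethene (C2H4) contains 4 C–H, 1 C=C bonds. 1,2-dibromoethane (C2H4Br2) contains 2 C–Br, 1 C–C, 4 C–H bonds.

Let D be the C–C bond energy.
Σ(broken) = 1×190 + 4×418 + 1×631 = 2493
Σ(formed) = 2×272 + 1×D + 4×418 = 2216 + D
ΔH = Σ(broken) − Σ(formed) = (2493) − (2216 + D) = +277 − D
Setting this equal to −82 kJ gives D = 359 kJ/mol.

D(C–C) ≈ 359 kJ/mol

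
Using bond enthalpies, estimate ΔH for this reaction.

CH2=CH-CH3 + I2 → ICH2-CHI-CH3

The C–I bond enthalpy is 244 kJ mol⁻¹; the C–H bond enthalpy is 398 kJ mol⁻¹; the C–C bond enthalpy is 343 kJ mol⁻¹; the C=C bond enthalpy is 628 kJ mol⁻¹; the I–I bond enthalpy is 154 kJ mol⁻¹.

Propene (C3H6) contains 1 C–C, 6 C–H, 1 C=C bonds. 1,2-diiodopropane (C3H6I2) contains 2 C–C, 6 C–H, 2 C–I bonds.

ΔH ≈ −49 kJ

Bonds broken (reactants):
  C–C: 1 × 343 = 343
  C–H: 6 × 398 = 2388
  C=C: 1 × 628 = 628
  I–I: 1 × 154 = 154
  Σ(broken) = 3513 kJ
Bonds formed (products):
  C–C: 2 × 343 = 686
  C–H: 6 × 398 = 2388
  C–I: 2 × 244 = 488
  Σ(formed) = 3562 kJ
ΔH = Σ(broken) − Σ(formed) = 3513 − 3562 = −49 kJ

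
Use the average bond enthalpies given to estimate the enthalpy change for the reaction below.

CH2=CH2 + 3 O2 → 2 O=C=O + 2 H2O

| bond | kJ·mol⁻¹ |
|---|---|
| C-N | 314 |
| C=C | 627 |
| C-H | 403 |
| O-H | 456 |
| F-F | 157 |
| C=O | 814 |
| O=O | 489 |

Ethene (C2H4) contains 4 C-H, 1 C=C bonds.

ΔH ≈ −1374 kJ

Bonds broken (reactants):
  C-H: 4 × 403 = 1612
  C=C: 1 × 627 = 627
  O=O: 3 × 489 = 1467
  Σ(broken) = 3706 kJ
Bonds formed (products):
  C=O: 4 × 814 = 3256
  O-H: 4 × 456 = 1824
  Σ(formed) = 5080 kJ
ΔH = Σ(broken) − Σ(formed) = 3706 − 5080 = −1374 kJ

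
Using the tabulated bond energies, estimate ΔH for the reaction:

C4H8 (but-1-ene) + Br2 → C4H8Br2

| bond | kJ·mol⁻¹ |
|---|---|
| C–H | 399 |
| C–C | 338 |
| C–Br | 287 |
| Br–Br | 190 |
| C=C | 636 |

ΔH ≈ −86 kJ

Bonds broken (reactants):
  Br–Br: 1 × 190 = 190
  C–C: 2 × 338 = 676
  C–H: 8 × 399 = 3192
  C=C: 1 × 636 = 636
  Σ(broken) = 4694 kJ
Bonds formed (products):
  C–Br: 2 × 287 = 574
  C–C: 3 × 338 = 1014
  C–H: 8 × 399 = 3192
  Σ(formed) = 4780 kJ
ΔH = Σ(broken) − Σ(formed) = 4694 − 4780 = −86 kJ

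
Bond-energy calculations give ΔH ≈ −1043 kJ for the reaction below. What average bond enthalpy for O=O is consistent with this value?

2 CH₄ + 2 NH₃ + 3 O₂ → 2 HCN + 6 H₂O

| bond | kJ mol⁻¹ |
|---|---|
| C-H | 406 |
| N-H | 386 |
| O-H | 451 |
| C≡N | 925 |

Let D be the O=O bond energy.
Σ(broken) = 8×406 + 6×386 + 3×D = 5564 + 3D
Σ(formed) = 2×925 + 2×406 + 12×451 = 8074
ΔH = Σ(broken) − Σ(formed) = (5564 + 3D) − (8074) = −2510 + 3D
Setting this equal to −1043 kJ gives 3D = 1467, so D = 489 kJ/mol.

D(O=O) ≈ 489 kJ/mol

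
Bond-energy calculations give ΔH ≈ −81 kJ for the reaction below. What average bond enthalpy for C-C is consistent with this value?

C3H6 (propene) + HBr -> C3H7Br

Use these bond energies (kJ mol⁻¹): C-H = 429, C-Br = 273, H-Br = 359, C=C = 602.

Let D be the C-C bond energy.
Σ(broken) = 1×D + 6×429 + 1×602 + 1×359 = 3535 + D
Σ(formed) = 1×273 + 2×D + 7×429 = 3276 + 2D
ΔH = Σ(broken) − Σ(formed) = (3535 + D) − (3276 + 2D) = +259 − D
Setting this equal to −81 kJ gives D = 340 kJ/mol.

D(C-C) ≈ 340 kJ/mol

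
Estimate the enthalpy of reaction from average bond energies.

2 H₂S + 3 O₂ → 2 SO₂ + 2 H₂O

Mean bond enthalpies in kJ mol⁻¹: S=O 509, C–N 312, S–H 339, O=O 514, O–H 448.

ΔH ≈ −930 kJ

Bonds broken (reactants):
  O=O: 3 × 514 = 1542
  S–H: 4 × 339 = 1356
  Σ(broken) = 2898 kJ
Bonds formed (products):
  O–H: 4 × 448 = 1792
  S=O: 4 × 509 = 2036
  Σ(formed) = 3828 kJ
ΔH = Σ(broken) − Σ(formed) = 2898 − 3828 = −930 kJ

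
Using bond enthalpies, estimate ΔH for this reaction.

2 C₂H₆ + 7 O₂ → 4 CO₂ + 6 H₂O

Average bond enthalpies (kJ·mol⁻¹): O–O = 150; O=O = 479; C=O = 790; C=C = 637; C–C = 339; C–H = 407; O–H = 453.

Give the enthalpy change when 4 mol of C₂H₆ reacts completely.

Bonds broken (reactants):
  C–C: 2 × 339 = 678
  C–H: 12 × 407 = 4884
  O=O: 7 × 479 = 3353
  Σ(broken) = 8915 kJ
Bonds formed (products):
  C=O: 8 × 790 = 6320
  O–H: 12 × 453 = 5436
  Σ(formed) = 11756 kJ
ΔH = Σ(broken) − Σ(formed) = 8915 − 11756 = −2841 kJ
For 2× the reaction as written: 2 × (−2841) = −5682 kJ

ΔH = −5682 kJ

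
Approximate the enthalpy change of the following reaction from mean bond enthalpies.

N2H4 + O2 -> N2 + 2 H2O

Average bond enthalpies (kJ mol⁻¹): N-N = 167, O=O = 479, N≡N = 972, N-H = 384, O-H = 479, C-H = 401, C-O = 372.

ΔH ≈ −706 kJ

Bonds broken (reactants):
  N-H: 4 × 384 = 1536
  N-N: 1 × 167 = 167
  O=O: 1 × 479 = 479
  Σ(broken) = 2182 kJ
Bonds formed (products):
  N≡N: 1 × 972 = 972
  O-H: 4 × 479 = 1916
  Σ(formed) = 2888 kJ
ΔH = Σ(broken) − Σ(formed) = 2182 − 2888 = −706 kJ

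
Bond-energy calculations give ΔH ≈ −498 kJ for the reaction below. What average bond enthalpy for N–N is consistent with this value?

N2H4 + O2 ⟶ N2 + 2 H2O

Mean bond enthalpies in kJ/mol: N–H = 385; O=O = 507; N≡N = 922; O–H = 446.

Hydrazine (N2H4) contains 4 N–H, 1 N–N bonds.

D(N–N) ≈ 161 kJ/mol

Let D be the N–N bond energy.
Σ(broken) = 4×385 + 1×D + 1×507 = 2047 + D
Σ(formed) = 1×922 + 4×446 = 2706
ΔH = Σ(broken) − Σ(formed) = (2047 + D) − (2706) = −659 + D
Setting this equal to −498 kJ gives D = 161 kJ/mol.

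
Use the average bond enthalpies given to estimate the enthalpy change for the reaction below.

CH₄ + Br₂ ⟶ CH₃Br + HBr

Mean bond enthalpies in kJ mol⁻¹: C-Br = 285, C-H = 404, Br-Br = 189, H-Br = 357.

Bonds broken (reactants):
  Br-Br: 1 × 189 = 189
  C-H: 4 × 404 = 1616
  Σ(broken) = 1805 kJ
Bonds formed (products):
  C-Br: 1 × 285 = 285
  C-H: 3 × 404 = 1212
  H-Br: 1 × 357 = 357
  Σ(formed) = 1854 kJ
ΔH = Σ(broken) − Σ(formed) = 1805 − 1854 = −49 kJ

ΔH ≈ −49 kJ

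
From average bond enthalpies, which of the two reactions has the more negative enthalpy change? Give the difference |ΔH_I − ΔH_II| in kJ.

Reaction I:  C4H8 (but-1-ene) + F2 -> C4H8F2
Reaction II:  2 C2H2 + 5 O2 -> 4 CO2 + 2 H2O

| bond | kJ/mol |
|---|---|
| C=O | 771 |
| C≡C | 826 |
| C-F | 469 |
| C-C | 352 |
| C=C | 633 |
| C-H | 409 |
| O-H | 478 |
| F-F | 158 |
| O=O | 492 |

Reaction II, by 1833 kJ

Reaction I:
  Bonds broken (reactants):
    C-C: 2 × 352 = 704
    C-H: 8 × 409 = 3272
    C=C: 1 × 633 = 633
    F-F: 1 × 158 = 158
    Σ(broken) = 4767 kJ
  Bonds formed (products):
    C-C: 3 × 352 = 1056
    C-F: 2 × 469 = 938
    C-H: 8 × 409 = 3272
    Σ(formed) = 5266 kJ
  ΔH_I = 4767 − 5266 = −499 kJ
Reaction II:
  Bonds broken (reactants):
    C≡C: 2 × 826 = 1652
    C-H: 4 × 409 = 1636
    O=O: 5 × 492 = 2460
    Σ(broken) = 5748 kJ
  Bonds formed (products):
    C=O: 8 × 771 = 6168
    O-H: 4 × 478 = 1912
    Σ(formed) = 8080 kJ
  ΔH_II = 5748 − 8080 = −2332 kJ
ΔH_I − ΔH_II = +1833 kJ, so reaction II has the more negative ΔH; |ΔH_I − ΔH_II| = 1833 kJ.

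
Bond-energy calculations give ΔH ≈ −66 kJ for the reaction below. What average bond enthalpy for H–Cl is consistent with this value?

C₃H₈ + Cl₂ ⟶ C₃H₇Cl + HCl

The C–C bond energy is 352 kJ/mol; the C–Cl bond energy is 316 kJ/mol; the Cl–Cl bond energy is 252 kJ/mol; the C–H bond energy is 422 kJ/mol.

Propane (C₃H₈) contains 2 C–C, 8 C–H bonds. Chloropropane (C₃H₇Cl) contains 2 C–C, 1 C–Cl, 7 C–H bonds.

D(H–Cl) ≈ 424 kJ/mol

Let D be the H–Cl bond energy.
Σ(broken) = 2×352 + 8×422 + 1×252 = 4332
Σ(formed) = 2×352 + 1×316 + 7×422 + 1×D = 3974 + D
ΔH = Σ(broken) − Σ(formed) = (4332) − (3974 + D) = +358 − D
Setting this equal to −66 kJ gives D = 424 kJ/mol.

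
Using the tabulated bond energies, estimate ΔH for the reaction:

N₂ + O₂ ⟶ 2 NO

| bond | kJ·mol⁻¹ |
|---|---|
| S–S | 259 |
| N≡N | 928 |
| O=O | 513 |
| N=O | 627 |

ΔH ≈ +187 kJ

Bonds broken (reactants):
  N≡N: 1 × 928 = 928
  O=O: 1 × 513 = 513
  Σ(broken) = 1441 kJ
Bonds formed (products):
  N=O: 2 × 627 = 1254
  Σ(formed) = 1254 kJ
ΔH = Σ(broken) − Σ(formed) = 1441 − 1254 = +187 kJ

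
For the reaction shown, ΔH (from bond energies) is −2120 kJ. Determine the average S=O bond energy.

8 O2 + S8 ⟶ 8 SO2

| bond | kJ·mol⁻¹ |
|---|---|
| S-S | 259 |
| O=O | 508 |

Let D be the S=O bond energy.
Σ(broken) = 8×508 + 8×259 = 6136
Σ(formed) = 16×D = 16D
ΔH = Σ(broken) − Σ(formed) = (6136) − (16D) = +6136 − 16D
Setting this equal to −2120 kJ gives 16D = 8256, so D = 516 kJ/mol.

D(S=O) ≈ 516 kJ/mol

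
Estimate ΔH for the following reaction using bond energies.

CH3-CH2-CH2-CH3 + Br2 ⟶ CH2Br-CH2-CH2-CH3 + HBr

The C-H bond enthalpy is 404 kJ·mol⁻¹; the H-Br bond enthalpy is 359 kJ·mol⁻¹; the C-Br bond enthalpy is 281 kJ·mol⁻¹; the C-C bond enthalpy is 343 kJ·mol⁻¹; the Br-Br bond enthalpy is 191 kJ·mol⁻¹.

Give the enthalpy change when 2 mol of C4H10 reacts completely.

Bonds broken (reactants):
  Br-Br: 1 × 191 = 191
  C-C: 3 × 343 = 1029
  C-H: 10 × 404 = 4040
  Σ(broken) = 5260 kJ
Bonds formed (products):
  C-Br: 1 × 281 = 281
  C-C: 3 × 343 = 1029
  C-H: 9 × 404 = 3636
  H-Br: 1 × 359 = 359
  Σ(formed) = 5305 kJ
ΔH = Σ(broken) − Σ(formed) = 5260 − 5305 = −45 kJ
For 2× the reaction as written: 2 × (−45) = −90 kJ

ΔH = −90 kJ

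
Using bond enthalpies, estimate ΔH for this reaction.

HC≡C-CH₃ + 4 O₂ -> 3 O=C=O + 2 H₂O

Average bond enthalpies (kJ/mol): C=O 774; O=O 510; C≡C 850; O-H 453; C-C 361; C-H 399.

ΔH ≈ −1609 kJ

Bonds broken (reactants):
  C≡C: 1 × 850 = 850
  C-C: 1 × 361 = 361
  C-H: 4 × 399 = 1596
  O=O: 4 × 510 = 2040
  Σ(broken) = 4847 kJ
Bonds formed (products):
  C=O: 6 × 774 = 4644
  O-H: 4 × 453 = 1812
  Σ(formed) = 6456 kJ
ΔH = Σ(broken) − Σ(formed) = 4847 − 6456 = −1609 kJ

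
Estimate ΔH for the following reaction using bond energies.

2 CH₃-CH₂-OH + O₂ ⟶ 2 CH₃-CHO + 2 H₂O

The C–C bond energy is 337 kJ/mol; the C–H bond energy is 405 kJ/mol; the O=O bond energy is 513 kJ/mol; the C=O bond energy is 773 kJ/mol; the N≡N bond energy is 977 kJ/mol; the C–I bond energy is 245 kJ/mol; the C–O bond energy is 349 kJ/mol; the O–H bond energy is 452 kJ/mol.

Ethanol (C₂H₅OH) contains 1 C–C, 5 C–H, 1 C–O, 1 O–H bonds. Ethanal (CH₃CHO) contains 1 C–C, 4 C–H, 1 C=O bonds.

ΔH ≈ −429 kJ

Bonds broken (reactants):
  C–C: 2 × 337 = 674
  C–H: 10 × 405 = 4050
  C–O: 2 × 349 = 698
  O–H: 2 × 452 = 904
  O=O: 1 × 513 = 513
  Σ(broken) = 6839 kJ
Bonds formed (products):
  C–C: 2 × 337 = 674
  C–H: 8 × 405 = 3240
  C=O: 2 × 773 = 1546
  O–H: 4 × 452 = 1808
  Σ(formed) = 7268 kJ
ΔH = Σ(broken) − Σ(formed) = 6839 − 7268 = −429 kJ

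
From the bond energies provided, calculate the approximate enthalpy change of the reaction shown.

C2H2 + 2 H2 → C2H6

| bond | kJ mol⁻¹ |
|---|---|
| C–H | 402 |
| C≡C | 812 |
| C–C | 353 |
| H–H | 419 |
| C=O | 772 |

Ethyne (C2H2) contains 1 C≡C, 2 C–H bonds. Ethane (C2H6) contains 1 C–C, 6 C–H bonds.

Bonds broken (reactants):
  C≡C: 1 × 812 = 812
  C–H: 2 × 402 = 804
  H–H: 2 × 419 = 838
  Σ(broken) = 2454 kJ
Bonds formed (products):
  C–C: 1 × 353 = 353
  C–H: 6 × 402 = 2412
  Σ(formed) = 2765 kJ
ΔH = Σ(broken) − Σ(formed) = 2454 − 2765 = −311 kJ

ΔH ≈ −311 kJ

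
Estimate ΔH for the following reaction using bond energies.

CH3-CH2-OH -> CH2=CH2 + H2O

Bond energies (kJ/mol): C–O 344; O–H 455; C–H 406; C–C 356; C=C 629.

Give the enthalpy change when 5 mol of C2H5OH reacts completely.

ΔH = +110 kJ

Bonds broken (reactants):
  C–C: 1 × 356 = 356
  C–H: 5 × 406 = 2030
  C–O: 1 × 344 = 344
  O–H: 1 × 455 = 455
  Σ(broken) = 3185 kJ
Bonds formed (products):
  C–H: 4 × 406 = 1624
  C=C: 1 × 629 = 629
  O–H: 2 × 455 = 910
  Σ(formed) = 3163 kJ
ΔH = Σ(broken) − Σ(formed) = 3185 − 3163 = +22 kJ
For 5× the reaction as written: 5 × (+22) = +110 kJ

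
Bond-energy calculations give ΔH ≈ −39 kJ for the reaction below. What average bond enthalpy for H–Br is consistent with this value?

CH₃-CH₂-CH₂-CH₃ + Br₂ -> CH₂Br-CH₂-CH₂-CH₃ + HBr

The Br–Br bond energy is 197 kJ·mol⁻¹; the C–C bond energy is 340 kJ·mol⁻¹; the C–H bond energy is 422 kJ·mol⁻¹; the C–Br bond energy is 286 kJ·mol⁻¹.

D(H–Br) ≈ 372 kJ/mol

Let D be the H–Br bond energy.
Σ(broken) = 1×197 + 3×340 + 10×422 = 5437
Σ(formed) = 1×286 + 3×340 + 9×422 + 1×D = 5104 + D
ΔH = Σ(broken) − Σ(formed) = (5437) − (5104 + D) = +333 − D
Setting this equal to −39 kJ gives D = 372 kJ/mol.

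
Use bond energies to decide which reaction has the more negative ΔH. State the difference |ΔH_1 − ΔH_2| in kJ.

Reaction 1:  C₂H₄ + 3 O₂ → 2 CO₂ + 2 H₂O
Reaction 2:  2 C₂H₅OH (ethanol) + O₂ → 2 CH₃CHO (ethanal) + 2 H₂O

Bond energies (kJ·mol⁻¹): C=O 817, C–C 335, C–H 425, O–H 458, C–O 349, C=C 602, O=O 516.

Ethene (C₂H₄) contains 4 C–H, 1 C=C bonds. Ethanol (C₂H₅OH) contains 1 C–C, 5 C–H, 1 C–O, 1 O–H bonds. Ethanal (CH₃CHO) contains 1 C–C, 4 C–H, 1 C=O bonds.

Reaction 1, by 764 kJ

Reaction 1:
  Bonds broken (reactants):
    C–H: 4 × 425 = 1700
    C=C: 1 × 602 = 602
    O=O: 3 × 516 = 1548
    Σ(broken) = 3850 kJ
  Bonds formed (products):
    C=O: 4 × 817 = 3268
    O–H: 4 × 458 = 1832
    Σ(formed) = 5100 kJ
  ΔH_1 = 3850 − 5100 = −1250 kJ
Reaction 2:
  Bonds broken (reactants):
    C–C: 2 × 335 = 670
    C–H: 10 × 425 = 4250
    C–O: 2 × 349 = 698
    O–H: 2 × 458 = 916
    O=O: 1 × 516 = 516
    Σ(broken) = 7050 kJ
  Bonds formed (products):
    C–C: 2 × 335 = 670
    C–H: 8 × 425 = 3400
    C=O: 2 × 817 = 1634
    O–H: 4 × 458 = 1832
    Σ(formed) = 7536 kJ
  ΔH_2 = 7050 − 7536 = −486 kJ
ΔH_1 − ΔH_2 = −764 kJ, so reaction 1 has the more negative ΔH; |ΔH_1 − ΔH_2| = 764 kJ.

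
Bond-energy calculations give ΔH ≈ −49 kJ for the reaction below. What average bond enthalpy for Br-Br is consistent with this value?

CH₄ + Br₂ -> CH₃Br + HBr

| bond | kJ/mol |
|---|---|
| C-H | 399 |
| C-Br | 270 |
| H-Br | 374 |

D(Br-Br) ≈ 196 kJ/mol

Let D be the Br-Br bond energy.
Σ(broken) = 1×D + 4×399 = 1596 + D
Σ(formed) = 1×270 + 3×399 + 1×374 = 1841
ΔH = Σ(broken) − Σ(formed) = (1596 + D) − (1841) = −245 + D
Setting this equal to −49 kJ gives D = 196 kJ/mol.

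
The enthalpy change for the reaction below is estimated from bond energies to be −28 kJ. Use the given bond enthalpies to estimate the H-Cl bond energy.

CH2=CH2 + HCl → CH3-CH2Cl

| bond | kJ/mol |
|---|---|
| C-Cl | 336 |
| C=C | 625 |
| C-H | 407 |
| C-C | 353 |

Let D be the H-Cl bond energy.
Σ(broken) = 4×407 + 1×625 + 1×D = 2253 + D
Σ(formed) = 1×353 + 1×336 + 5×407 = 2724
ΔH = Σ(broken) − Σ(formed) = (2253 + D) − (2724) = −471 + D
Setting this equal to −28 kJ gives D = 443 kJ/mol.

D(H-Cl) ≈ 443 kJ/mol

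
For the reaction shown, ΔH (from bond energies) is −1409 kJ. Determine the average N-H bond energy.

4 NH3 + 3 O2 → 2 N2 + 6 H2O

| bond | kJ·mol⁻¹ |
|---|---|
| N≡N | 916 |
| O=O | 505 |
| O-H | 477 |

Let D be the N-H bond energy.
Σ(broken) = 12×D + 3×505 = 1515 + 12D
Σ(formed) = 2×916 + 12×477 = 7556
ΔH = Σ(broken) − Σ(formed) = (1515 + 12D) − (7556) = −6041 + 12D
Setting this equal to −1409 kJ gives 12D = 4632, so D = 386 kJ/mol.

D(N-H) ≈ 386 kJ/mol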